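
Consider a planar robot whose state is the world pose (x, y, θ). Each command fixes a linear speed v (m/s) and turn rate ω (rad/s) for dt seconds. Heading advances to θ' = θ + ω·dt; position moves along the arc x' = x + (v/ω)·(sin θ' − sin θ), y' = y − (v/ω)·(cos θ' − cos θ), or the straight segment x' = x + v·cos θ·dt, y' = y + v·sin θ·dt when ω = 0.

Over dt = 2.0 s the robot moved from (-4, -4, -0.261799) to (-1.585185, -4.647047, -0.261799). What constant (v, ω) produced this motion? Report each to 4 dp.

Δθ = -0.261799 − -0.261799 = 0.000000
ω = Δθ/dt = 0.000000/2.0 = 0.0000
ω = 0 → v = (Δx·cos θ + Δy·sin θ)/dt = 1.2500

v = 1.2500, ω = 0.0000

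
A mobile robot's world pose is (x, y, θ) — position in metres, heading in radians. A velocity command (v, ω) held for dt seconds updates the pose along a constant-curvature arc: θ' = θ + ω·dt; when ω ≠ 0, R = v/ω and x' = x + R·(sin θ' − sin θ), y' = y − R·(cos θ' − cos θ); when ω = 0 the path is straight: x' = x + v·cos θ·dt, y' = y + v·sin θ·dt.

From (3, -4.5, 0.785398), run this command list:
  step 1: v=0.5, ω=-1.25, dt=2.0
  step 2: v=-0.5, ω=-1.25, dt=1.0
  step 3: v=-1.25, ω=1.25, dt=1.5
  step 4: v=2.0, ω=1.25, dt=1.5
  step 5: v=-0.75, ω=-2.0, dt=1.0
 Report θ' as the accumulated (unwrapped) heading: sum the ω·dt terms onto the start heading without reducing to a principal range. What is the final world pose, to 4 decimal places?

step 1: θ'=-1.7146 (R=-0.4000) → pose (3.6787, -4.8402, -1.7146)
step 2: θ'=-2.9646 (R=0.4000) → pose (4.0042, -4.5037, -2.9646)
step 3: θ'=-1.0896 (R=-1.0000) → pose (4.7145, -3.0565, -1.0896)
step 4: θ'=0.7854 (R=1.6000) → pose (7.2642, -3.4474, 0.7854)
step 5: θ'=-1.2146 (R=0.3750) → pose (6.6476, -3.3130, -1.2146)

(6.6476, -3.3130, -1.2146)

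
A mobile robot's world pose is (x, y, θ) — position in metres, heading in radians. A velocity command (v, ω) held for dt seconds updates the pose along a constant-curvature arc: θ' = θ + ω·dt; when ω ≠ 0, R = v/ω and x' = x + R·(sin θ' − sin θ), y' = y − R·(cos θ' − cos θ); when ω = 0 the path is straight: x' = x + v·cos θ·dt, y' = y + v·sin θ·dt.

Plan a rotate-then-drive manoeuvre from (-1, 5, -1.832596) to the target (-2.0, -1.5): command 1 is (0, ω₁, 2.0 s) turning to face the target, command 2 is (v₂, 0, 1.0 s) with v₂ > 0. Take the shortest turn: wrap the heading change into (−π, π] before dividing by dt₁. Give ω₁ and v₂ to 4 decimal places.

ω₁ = 0.0546, v₂ = 6.5765

heading to target = atan2(-1.5−5, -2−-1) = -1.7234
Δθ = wrap(-1.7234 − -1.8326) = 0.1092; ω₁ = Δθ/dt₁ = 0.0546
distance = √((-2−-1)² + (-1.5−5)²) = 6.5765; v₂ = distance/dt₂ = 6.5765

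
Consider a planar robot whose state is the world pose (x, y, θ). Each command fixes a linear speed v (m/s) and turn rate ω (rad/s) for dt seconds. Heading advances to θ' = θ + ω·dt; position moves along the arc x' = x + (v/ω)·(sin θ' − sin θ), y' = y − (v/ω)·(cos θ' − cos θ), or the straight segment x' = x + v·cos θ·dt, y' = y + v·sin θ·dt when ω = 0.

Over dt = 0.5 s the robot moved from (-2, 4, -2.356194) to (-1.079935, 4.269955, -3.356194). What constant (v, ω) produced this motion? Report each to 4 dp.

v = -2.0000, ω = -2.0000

Δθ = -3.356194 − -2.356194 = -1.000000
ω = Δθ/dt = -1.000000/0.5 = -2.0000
R = Δx/(sin θ' − sin θ) = 1.0000
v = R·ω = 1.0000·-2.0000 = -2.0000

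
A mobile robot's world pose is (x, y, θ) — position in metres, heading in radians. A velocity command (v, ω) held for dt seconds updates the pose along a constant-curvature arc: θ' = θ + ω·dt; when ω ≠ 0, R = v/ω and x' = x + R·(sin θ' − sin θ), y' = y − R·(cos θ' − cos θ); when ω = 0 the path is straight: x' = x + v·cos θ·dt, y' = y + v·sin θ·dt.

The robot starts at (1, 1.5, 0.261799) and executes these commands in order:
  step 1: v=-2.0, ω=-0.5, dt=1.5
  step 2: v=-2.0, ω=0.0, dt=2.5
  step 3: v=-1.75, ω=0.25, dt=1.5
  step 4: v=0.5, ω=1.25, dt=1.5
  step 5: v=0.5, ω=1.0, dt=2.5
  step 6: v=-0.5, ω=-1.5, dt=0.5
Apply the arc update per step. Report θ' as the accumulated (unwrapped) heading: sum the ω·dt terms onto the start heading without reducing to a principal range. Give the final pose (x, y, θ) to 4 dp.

(-9.1435, 5.7109, 3.5118)

step 1: θ'=-0.4882 (R=4.0000) → pose (-1.9114, 1.8310, -0.4882)
step 2: θ'=-0.4882 (straight) → pose (-6.3273, 4.1762, -0.4882)
step 3: θ'=-0.1132 (R=-7.0000) → pose (-8.8199, 4.9491, -0.1132)
step 4: θ'=1.7618 (R=0.4000) → pose (-8.3820, 5.4225, 1.7618)
step 5: θ'=4.2618 (R=0.5000) → pose (-9.3230, 5.5453, 4.2618)
step 6: θ'=3.5118 (R=0.3333) → pose (-9.1435, 5.7109, 3.5118)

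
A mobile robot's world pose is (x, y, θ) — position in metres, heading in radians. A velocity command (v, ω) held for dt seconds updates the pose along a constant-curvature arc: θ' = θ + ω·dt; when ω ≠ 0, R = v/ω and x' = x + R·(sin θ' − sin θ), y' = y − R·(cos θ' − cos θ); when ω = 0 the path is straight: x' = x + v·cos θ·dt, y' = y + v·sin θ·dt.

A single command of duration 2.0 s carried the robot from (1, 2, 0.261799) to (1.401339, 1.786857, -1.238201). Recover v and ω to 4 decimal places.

v = 0.2500, ω = -0.7500

Δθ = -1.238201 − 0.261799 = -1.500000
ω = Δθ/dt = -1.500000/2.0 = -0.7500
R = Δx/(sin θ' − sin θ) = -0.3333
v = R·ω = -0.3333·-0.7500 = 0.2500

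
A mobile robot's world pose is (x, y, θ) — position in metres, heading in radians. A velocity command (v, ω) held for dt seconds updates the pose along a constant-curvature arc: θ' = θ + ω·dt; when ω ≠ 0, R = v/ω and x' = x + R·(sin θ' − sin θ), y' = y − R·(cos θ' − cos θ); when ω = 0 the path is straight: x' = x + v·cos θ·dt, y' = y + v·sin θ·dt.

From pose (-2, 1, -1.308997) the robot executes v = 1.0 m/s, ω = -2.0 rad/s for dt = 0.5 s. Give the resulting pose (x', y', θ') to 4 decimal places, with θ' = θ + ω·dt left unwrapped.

(-2.1131, 0.5341, -2.3090)

θ' = -1.3090 + -2.0·0.5 = -2.3090
R = v/ω = 1.0/-2.0 = -0.5000
x' = -2 + -0.5000·(sin -2.3090 − sin -1.3090) = -2.1131
y' = 1 − -0.5000·(cos -2.3090 − cos -1.3090) = 0.5341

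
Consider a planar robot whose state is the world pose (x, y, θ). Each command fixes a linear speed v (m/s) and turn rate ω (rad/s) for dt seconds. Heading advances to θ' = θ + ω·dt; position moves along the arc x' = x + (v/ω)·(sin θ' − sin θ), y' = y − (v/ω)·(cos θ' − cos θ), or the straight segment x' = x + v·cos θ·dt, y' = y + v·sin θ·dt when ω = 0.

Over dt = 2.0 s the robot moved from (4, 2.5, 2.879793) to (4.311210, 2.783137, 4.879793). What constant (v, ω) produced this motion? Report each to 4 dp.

v = -0.2500, ω = 1.0000

Δθ = 4.879793 − 2.879793 = 2.000000
ω = Δθ/dt = 2.000000/2.0 = 1.0000
R = Δx/(sin θ' − sin θ) = -0.2500
v = R·ω = -0.2500·1.0000 = -0.2500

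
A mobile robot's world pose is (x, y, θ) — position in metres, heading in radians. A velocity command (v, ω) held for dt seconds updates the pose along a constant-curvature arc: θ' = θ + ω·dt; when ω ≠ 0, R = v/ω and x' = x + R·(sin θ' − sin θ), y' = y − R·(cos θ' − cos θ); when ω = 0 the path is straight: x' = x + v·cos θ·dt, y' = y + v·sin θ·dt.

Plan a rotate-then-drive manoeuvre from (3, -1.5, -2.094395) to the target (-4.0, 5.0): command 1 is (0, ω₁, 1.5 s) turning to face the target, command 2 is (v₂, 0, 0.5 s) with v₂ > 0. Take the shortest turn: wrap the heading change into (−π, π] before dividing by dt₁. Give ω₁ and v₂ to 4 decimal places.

ω₁ = -1.1971, v₂ = 19.1050

heading to target = atan2(5−-1.5, -4−3) = 2.3932
Δθ = wrap(2.3932 − -2.0944) = -1.7956; ω₁ = Δθ/dt₁ = -1.1971
distance = √((-4−3)² + (5−-1.5)²) = 9.5525; v₂ = distance/dt₂ = 19.1050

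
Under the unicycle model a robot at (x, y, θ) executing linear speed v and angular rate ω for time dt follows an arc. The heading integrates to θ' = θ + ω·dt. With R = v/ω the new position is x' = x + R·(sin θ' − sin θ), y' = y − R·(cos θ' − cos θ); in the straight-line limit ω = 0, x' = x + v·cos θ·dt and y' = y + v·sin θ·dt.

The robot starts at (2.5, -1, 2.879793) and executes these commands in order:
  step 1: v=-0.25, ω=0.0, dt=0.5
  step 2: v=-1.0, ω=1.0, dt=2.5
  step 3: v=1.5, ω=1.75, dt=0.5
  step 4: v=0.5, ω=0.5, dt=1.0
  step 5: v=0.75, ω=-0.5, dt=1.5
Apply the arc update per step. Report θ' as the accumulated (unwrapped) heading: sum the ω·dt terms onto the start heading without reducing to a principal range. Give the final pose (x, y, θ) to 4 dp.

(5.8903, 0.4410, 6.0048)

step 1: θ'=2.8798 (straight) → pose (2.6207, -1.0324, 2.8798)
step 2: θ'=5.3798 (R=-1.0000) → pose (3.6650, 0.5525, 5.3798)
step 3: θ'=6.2548 (R=0.8571) → pose (4.3139, 0.2263, 6.2548)
step 4: θ'=6.7548 (R=1.0000) → pose (4.7966, 0.3350, 6.7548)
step 5: θ'=6.0048 (R=-1.5000) → pose (5.8903, 0.4410, 6.0048)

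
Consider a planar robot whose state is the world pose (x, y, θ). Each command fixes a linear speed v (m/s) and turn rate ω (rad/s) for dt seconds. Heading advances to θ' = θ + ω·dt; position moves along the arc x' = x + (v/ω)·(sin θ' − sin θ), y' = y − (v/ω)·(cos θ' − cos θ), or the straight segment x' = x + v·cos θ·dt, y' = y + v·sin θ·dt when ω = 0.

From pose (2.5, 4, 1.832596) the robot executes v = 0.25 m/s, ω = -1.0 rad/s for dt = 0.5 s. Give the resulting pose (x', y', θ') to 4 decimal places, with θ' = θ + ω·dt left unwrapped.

(2.4985, 4.1237, 1.3326)

θ' = 1.8326 + -1.0·0.5 = 1.3326
R = v/ω = 0.25/-1.0 = -0.2500
x' = 2.5 + -0.2500·(sin 1.3326 − sin 1.8326) = 2.4985
y' = 4 − -0.2500·(cos 1.3326 − cos 1.8326) = 4.1237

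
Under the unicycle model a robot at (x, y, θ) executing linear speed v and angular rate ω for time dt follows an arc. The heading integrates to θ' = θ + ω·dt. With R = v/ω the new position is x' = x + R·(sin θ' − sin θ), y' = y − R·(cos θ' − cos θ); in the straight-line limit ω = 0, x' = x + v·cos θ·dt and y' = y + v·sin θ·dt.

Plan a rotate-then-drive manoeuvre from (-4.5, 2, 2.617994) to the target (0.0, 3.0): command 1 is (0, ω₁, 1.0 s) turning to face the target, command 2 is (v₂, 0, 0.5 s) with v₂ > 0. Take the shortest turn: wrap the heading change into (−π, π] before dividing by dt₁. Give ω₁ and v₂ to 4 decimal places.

heading to target = atan2(3−2, 0−-4.5) = 0.2187
Δθ = wrap(0.2187 − 2.6180) = -2.3993; ω₁ = Δθ/dt₁ = -2.3993
distance = √((0−-4.5)² + (3−2)²) = 4.6098; v₂ = distance/dt₂ = 9.2195

ω₁ = -2.3993, v₂ = 9.2195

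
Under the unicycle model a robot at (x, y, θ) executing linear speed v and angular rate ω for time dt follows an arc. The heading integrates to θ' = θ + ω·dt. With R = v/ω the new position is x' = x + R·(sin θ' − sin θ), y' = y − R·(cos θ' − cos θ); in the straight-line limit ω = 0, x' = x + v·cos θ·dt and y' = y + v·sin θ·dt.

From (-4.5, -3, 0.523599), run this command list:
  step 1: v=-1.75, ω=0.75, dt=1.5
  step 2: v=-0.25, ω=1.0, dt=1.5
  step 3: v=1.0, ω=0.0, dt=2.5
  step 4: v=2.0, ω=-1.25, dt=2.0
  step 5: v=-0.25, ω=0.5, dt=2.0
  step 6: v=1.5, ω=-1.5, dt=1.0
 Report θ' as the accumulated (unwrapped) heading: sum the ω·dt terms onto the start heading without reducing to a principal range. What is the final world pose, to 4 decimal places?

(-8.2338, -1.9457, 0.1486)

step 1: θ'=1.6486 (R=-2.3333) → pose (-5.6596, -5.2021, 1.6486)
step 2: θ'=3.1486 (R=-0.2500) → pose (-5.4086, -5.4326, 3.1486)
step 3: θ'=3.1486 (straight) → pose (-7.9086, -5.4502, 3.1486)
step 4: θ'=0.6486 (R=-1.6000) → pose (-8.8863, -2.5751, 0.6486)
step 5: θ'=1.6486 (R=-0.5000) → pose (-9.0827, -3.0124, 1.6486)
step 6: θ'=0.1486 (R=-1.0000) → pose (-8.2338, -1.9457, 0.1486)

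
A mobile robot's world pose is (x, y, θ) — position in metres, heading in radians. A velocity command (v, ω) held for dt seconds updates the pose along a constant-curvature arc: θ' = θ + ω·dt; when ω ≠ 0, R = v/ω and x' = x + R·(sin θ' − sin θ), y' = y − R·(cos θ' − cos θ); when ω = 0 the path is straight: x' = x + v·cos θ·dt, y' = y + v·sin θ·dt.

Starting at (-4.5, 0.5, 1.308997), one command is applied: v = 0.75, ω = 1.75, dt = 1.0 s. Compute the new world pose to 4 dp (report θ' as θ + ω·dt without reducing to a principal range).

θ' = 1.3090 + 1.75·1.0 = 3.0590
R = v/ω = 0.75/1.75 = 0.4286
x' = -4.5 + 0.4286·(sin 3.0590 − sin 1.3090) = -4.8786
y' = 0.5 − 0.4286·(cos 3.0590 − cos 1.3090) = 1.0380

(-4.8786, 1.0380, 3.0590)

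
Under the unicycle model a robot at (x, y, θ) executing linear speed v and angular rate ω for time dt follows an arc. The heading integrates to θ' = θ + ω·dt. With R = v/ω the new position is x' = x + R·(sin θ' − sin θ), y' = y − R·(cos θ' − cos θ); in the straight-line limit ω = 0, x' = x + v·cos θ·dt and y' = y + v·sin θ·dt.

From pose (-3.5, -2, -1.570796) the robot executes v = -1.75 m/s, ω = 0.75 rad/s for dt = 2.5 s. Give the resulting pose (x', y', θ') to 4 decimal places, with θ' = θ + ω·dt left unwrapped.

θ' = -1.5708 + 0.75·2.5 = 0.3042
R = v/ω = -1.75/0.75 = -2.3333
x' = -3.5 + -2.3333·(sin 0.3042 − sin -1.5708) = -6.5322
y' = -2 − -2.3333·(cos 0.3042 − cos -1.5708) = 0.2262

(-6.5322, 0.2262, 0.3042)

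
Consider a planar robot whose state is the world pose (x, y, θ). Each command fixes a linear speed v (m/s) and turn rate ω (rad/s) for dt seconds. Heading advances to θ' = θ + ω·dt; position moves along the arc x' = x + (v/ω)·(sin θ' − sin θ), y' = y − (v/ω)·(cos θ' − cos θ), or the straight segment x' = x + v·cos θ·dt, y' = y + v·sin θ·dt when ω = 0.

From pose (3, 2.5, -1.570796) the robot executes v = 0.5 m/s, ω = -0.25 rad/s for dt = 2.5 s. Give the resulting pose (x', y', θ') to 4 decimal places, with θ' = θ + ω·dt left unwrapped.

θ' = -1.5708 + -0.25·2.5 = -2.1958
R = v/ω = 0.5/-0.25 = -2.0000
x' = 3 + -2.0000·(sin -2.1958 − sin -1.5708) = 2.6219
y' = 2.5 − -2.0000·(cos -2.1958 − cos -1.5708) = 1.3298

(2.6219, 1.3298, -2.1958)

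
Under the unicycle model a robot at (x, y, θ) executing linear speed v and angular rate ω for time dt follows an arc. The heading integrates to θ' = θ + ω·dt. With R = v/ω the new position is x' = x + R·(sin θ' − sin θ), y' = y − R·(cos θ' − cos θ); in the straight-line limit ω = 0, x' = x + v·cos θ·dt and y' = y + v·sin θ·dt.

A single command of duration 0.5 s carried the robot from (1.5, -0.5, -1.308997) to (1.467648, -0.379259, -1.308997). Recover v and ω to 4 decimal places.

v = -0.2500, ω = 0.0000

Δθ = -1.308997 − -1.308997 = 0.000000
ω = Δθ/dt = 0.000000/0.5 = 0.0000
ω = 0 → v = (Δx·cos θ + Δy·sin θ)/dt = -0.2500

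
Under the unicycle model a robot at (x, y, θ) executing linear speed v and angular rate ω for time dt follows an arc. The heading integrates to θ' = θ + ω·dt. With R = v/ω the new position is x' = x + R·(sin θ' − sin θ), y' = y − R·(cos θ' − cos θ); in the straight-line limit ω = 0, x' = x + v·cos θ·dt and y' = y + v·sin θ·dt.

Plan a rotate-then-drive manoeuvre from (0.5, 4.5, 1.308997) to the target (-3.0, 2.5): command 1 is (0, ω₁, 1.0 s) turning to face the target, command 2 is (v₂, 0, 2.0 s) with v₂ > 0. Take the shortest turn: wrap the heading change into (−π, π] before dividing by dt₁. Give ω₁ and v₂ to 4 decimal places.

ω₁ = 2.3517, v₂ = 2.0156

heading to target = atan2(2.5−4.5, -3−0.5) = -2.6224
Δθ = wrap(-2.6224 − 1.3090) = 2.3517; ω₁ = Δθ/dt₁ = 2.3517
distance = √((-3−0.5)² + (2.5−4.5)²) = 4.0311; v₂ = distance/dt₂ = 2.0156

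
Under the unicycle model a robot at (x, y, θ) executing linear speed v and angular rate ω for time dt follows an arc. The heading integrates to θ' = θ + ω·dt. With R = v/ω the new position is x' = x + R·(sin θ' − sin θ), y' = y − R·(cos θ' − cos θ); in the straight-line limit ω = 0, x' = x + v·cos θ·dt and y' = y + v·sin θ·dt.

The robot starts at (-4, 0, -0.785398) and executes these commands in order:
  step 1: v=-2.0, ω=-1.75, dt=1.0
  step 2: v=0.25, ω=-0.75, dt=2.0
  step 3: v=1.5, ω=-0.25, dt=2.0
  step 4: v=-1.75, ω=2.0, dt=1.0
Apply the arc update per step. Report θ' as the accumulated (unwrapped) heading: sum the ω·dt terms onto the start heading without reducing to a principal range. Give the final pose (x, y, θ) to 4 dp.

(-4.1624, 3.9497, -2.5354)

step 1: θ'=-2.5354 (R=1.1429) → pose (-3.8430, 1.7473, -2.5354)
step 2: θ'=-4.0354 (R=-0.3333) → pose (-4.2927, 1.8125, -4.0354)
step 3: θ'=-4.5354 (R=-6.0000) → pose (-5.5222, 4.5148, -4.5354)
step 4: θ'=-2.5354 (R=-0.8750) → pose (-4.1624, 3.9497, -2.5354)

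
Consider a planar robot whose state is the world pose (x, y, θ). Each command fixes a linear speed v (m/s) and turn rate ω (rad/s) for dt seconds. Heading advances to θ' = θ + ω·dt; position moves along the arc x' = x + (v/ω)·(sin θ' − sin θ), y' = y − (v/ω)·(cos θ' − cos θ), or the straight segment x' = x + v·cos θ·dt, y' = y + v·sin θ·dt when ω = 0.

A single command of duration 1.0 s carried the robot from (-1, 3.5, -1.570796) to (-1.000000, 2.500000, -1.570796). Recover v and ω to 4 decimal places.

v = 1.0000, ω = 0.0000

Δθ = -1.570796 − -1.570796 = 0.000000
ω = Δθ/dt = 0.000000/1.0 = 0.0000
ω = 0 → v = (Δx·cos θ + Δy·sin θ)/dt = 1.0000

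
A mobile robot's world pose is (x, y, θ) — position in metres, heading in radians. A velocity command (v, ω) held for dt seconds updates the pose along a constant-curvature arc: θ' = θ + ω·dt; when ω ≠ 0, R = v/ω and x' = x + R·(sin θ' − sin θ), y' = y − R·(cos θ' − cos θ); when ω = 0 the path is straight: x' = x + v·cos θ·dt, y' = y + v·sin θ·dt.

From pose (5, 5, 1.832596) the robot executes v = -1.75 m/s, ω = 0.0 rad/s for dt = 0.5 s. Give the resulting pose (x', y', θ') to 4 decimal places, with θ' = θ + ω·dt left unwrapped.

θ' = 1.8326 + 0.0·0.5 = 1.8326
ω = 0 → straight: x' = 5 + -1.75·cos(1.8326)·0.5 = 5.2265
y' = 5 + -1.75·sin(1.8326)·0.5 = 4.1548

(5.2265, 4.1548, 1.8326)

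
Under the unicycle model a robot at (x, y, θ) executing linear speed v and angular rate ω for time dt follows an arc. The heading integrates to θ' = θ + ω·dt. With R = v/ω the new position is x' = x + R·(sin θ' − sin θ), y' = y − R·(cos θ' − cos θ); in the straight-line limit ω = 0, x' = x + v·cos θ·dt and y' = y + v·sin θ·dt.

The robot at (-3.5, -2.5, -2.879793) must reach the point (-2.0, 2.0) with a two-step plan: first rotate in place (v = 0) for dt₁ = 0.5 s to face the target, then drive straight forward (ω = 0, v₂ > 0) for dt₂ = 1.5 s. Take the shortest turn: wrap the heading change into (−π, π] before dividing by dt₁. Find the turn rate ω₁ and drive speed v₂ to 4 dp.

heading to target = atan2(2−-2.5, -2−-3.5) = 1.2490
Δθ = wrap(1.2490 − -2.8798) = -2.1543; ω₁ = Δθ/dt₁ = -4.3087
distance = √((-2−-3.5)² + (2−-2.5)²) = 4.7434; v₂ = distance/dt₂ = 3.1623

ω₁ = -4.3087, v₂ = 3.1623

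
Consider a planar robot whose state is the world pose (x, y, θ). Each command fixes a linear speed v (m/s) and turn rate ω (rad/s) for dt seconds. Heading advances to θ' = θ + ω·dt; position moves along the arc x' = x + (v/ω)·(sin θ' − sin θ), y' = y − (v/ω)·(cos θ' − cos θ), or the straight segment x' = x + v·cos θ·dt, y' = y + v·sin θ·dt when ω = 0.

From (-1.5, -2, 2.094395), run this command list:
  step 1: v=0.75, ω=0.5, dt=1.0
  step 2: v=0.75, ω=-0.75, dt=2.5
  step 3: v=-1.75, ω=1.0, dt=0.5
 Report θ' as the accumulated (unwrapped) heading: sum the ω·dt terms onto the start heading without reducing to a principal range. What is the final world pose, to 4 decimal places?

step 1: θ'=2.5944 (R=1.5000) → pose (-2.0186, -1.4690, 2.5944)
step 2: θ'=0.7194 (R=-1.0000) → pose (-2.1572, 0.1372, 0.7194)
step 3: θ'=1.2194 (R=-1.7500) → pose (-2.6472, -0.5768, 1.2194)

(-2.6472, -0.5768, 1.2194)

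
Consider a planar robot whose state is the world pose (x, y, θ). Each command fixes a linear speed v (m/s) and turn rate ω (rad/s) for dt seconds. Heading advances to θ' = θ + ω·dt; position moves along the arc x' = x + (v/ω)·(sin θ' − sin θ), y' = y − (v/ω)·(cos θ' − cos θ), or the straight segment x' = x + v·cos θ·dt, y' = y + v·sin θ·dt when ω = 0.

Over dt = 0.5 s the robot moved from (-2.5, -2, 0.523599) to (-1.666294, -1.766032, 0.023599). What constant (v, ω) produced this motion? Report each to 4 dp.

Δθ = 0.023599 − 0.523599 = -0.500000
ω = Δθ/dt = -0.500000/0.5 = -1.0000
R = Δx/(sin θ' − sin θ) = -1.7500
v = R·ω = -1.7500·-1.0000 = 1.7500

v = 1.7500, ω = -1.0000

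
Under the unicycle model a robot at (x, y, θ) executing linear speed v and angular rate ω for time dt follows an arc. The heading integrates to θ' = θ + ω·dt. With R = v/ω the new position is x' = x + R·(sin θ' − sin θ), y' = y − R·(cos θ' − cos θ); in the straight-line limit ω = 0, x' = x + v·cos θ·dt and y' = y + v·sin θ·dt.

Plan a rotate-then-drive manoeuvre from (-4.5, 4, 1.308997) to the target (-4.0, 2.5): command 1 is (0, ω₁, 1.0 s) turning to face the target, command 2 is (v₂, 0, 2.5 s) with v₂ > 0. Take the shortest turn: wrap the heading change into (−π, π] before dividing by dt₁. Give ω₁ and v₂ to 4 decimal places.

ω₁ = -2.5580, v₂ = 0.6325

heading to target = atan2(2.5−4, -4−-4.5) = -1.2490
Δθ = wrap(-1.2490 − 1.3090) = -2.5580; ω₁ = Δθ/dt₁ = -2.5580
distance = √((-4−-4.5)² + (2.5−4)²) = 1.5811; v₂ = distance/dt₂ = 0.6325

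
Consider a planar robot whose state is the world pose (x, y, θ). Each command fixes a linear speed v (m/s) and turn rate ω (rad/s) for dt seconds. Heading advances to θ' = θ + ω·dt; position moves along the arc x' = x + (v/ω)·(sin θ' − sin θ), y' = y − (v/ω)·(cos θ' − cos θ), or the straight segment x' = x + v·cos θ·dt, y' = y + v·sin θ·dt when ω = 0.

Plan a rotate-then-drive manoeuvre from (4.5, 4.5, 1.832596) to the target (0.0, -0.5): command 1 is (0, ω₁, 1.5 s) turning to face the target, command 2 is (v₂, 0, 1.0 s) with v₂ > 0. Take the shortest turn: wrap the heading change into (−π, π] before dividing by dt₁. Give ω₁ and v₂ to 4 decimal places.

heading to target = atan2(-0.5−4.5, 0−4.5) = -2.3036
Δθ = wrap(-2.3036 − 1.8326) = 2.1470; ω₁ = Δθ/dt₁ = 1.4313
distance = √((0−4.5)² + (-0.5−4.5)²) = 6.7268; v₂ = distance/dt₂ = 6.7268

ω₁ = 1.4313, v₂ = 6.7268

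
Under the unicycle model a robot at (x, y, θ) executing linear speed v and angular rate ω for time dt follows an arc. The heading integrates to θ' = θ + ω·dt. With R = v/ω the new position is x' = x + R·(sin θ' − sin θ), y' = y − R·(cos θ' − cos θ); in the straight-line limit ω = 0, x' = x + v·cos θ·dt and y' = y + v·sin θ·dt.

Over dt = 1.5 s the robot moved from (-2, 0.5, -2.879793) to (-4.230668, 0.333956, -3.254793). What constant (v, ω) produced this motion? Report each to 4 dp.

v = 1.5000, ω = -0.2500

Δθ = -3.254793 − -2.879793 = -0.375000
ω = Δθ/dt = -0.375000/1.5 = -0.2500
R = Δx/(sin θ' − sin θ) = -6.0000
v = R·ω = -6.0000·-0.2500 = 1.5000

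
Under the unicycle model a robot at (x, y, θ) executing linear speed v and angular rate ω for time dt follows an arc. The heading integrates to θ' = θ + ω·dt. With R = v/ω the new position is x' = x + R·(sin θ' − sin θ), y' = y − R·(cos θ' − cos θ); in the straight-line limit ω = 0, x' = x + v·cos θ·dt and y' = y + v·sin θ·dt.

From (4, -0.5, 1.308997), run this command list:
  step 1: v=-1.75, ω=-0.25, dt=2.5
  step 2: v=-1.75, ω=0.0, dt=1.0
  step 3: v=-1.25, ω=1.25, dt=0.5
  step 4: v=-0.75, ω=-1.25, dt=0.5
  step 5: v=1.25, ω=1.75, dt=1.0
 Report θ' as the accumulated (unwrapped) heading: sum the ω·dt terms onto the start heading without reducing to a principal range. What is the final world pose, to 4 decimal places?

step 1: θ'=0.6840 (R=7.0000) → pose (1.6618, -4.1136, 0.6840)
step 2: θ'=0.6840 (straight) → pose (0.3054, -5.2195, 0.6840)
step 3: θ'=1.3090 (R=-1.0000) → pose (-0.0286, -5.7357, 1.3090)
step 4: θ'=0.6840 (R=0.6000) → pose (-0.2290, -6.0454, 0.6840)
step 5: θ'=2.4340 (R=0.7143) → pose (-0.2161, -4.9490, 2.4340)

(-0.2161, -4.9490, 2.4340)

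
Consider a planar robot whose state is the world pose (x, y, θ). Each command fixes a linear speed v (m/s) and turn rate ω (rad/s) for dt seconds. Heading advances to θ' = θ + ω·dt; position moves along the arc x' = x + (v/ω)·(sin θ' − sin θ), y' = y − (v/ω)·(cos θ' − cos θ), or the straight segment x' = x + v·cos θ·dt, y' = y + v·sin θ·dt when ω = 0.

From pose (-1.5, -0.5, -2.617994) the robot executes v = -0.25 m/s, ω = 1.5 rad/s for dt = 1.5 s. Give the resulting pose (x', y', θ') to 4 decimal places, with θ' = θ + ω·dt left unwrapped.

(-1.5234, -0.2002, -0.3680)

θ' = -2.6180 + 1.5·1.5 = -0.3680
R = v/ω = -0.25/1.5 = -0.1667
x' = -1.5 + -0.1667·(sin -0.3680 − sin -2.6180) = -1.5234
y' = -0.5 − -0.1667·(cos -0.3680 − cos -2.6180) = -0.2002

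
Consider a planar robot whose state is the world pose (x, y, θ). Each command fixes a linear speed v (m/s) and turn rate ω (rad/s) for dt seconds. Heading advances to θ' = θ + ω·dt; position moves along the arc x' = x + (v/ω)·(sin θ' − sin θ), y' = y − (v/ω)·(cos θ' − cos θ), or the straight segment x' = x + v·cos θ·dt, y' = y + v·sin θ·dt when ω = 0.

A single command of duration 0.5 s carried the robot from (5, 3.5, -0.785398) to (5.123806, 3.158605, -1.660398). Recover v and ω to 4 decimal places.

Δθ = -1.660398 − -0.785398 = -0.875000
ω = Δθ/dt = -0.875000/0.5 = -1.7500
R = −Δy/(cos θ' − cos θ) = -0.4286
v = R·ω = -0.4286·-1.7500 = 0.7500

v = 0.7500, ω = -1.7500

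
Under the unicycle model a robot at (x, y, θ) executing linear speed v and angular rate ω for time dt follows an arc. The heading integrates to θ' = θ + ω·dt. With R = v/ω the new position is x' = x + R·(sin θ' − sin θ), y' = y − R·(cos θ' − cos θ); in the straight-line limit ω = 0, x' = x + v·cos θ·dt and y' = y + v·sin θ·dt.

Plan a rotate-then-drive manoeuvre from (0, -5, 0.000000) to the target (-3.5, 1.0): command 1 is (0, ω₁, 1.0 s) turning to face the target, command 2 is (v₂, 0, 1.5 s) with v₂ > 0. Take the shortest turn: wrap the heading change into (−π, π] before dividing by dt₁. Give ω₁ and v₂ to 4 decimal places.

ω₁ = 2.0989, v₂ = 4.6308

heading to target = atan2(1−-5, -3.5−0) = 2.0989
Δθ = wrap(2.0989 − 0.0000) = 2.0989; ω₁ = Δθ/dt₁ = 2.0989
distance = √((-3.5−0)² + (1−-5)²) = 6.9462; v₂ = distance/dt₂ = 4.6308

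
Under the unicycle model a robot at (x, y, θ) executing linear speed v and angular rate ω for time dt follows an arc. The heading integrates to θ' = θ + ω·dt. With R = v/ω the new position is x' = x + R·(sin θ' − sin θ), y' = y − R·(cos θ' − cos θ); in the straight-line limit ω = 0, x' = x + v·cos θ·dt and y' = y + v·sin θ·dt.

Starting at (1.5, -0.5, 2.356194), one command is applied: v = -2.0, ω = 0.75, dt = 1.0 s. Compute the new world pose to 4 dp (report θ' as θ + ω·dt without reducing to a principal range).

(3.2912, -1.2794, 3.1062)

θ' = 2.3562 + 0.75·1.0 = 3.1062
R = v/ω = -2.0/0.75 = -2.6667
x' = 1.5 + -2.6667·(sin 3.1062 − sin 2.3562) = 3.2912
y' = -0.5 − -2.6667·(cos 3.1062 − cos 2.3562) = -1.2794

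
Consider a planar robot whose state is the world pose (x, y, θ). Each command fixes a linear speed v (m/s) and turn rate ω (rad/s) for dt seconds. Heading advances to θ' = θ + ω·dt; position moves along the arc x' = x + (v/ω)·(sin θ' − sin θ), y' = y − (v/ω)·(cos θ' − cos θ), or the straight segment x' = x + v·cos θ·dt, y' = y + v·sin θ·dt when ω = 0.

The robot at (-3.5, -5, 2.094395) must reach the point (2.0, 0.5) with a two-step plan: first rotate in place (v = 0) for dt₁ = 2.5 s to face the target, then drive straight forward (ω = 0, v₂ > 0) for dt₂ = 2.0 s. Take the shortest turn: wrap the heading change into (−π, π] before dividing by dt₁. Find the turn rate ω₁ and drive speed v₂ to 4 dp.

ω₁ = -0.5236, v₂ = 3.8891

heading to target = atan2(0.5−-5, 2−-3.5) = 0.7854
Δθ = wrap(0.7854 − 2.0944) = -1.3090; ω₁ = Δθ/dt₁ = -0.5236
distance = √((2−-3.5)² + (0.5−-5)²) = 7.7782; v₂ = distance/dt₂ = 3.8891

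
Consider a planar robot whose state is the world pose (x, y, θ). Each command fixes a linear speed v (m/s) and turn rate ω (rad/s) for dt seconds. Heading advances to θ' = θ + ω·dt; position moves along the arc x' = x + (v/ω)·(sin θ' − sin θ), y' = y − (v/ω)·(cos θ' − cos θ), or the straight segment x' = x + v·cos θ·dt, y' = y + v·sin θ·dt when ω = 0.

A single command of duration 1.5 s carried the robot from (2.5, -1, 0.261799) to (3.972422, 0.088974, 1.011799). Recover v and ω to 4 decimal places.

Δθ = 1.011799 − 0.261799 = 0.750000
ω = Δθ/dt = 0.750000/1.5 = 0.5000
R = Δx/(sin θ' − sin θ) = 2.5000
v = R·ω = 2.5000·0.5000 = 1.2500

v = 1.2500, ω = 0.5000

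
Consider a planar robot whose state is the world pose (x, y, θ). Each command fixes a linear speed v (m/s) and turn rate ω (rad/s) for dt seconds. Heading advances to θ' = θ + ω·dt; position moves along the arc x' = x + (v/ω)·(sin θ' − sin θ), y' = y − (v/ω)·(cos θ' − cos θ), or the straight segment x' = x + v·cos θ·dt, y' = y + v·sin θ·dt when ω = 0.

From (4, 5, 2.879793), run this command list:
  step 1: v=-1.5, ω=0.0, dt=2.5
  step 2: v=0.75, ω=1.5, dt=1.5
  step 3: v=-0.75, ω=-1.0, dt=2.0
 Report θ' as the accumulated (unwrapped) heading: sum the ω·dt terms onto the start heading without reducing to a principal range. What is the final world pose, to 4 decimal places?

step 1: θ'=2.8798 (straight) → pose (7.6222, 4.0294, 2.8798)
step 2: θ'=5.1298 (R=0.5000) → pose (7.0357, 3.3438, 5.1298)
step 3: θ'=3.1298 (R=0.7500) → pose (7.7302, 4.3978, 3.1298)

(7.7302, 4.3978, 3.1298)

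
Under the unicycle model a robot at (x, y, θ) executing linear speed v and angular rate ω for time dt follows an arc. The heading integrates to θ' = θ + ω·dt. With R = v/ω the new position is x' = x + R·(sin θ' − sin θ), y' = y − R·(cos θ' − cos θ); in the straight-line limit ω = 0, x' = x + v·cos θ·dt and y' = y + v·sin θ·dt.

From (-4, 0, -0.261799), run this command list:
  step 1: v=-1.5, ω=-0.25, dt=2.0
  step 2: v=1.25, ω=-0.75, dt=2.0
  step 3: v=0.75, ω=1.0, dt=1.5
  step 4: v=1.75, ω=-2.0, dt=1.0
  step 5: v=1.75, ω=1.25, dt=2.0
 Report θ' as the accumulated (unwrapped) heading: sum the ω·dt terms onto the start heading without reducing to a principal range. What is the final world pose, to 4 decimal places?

step 1: θ'=-0.7618 (R=6.0000) → pose (-6.5884, 1.4540, -0.7618)
step 2: θ'=-2.2618 (R=-1.6667) → pose (-6.4545, -0.8142, -2.2618)
step 3: θ'=-0.7618 (R=0.7500) → pose (-6.3942, -1.8349, -0.7618)
step 4: θ'=-2.7618 (R=-0.8750) → pose (-6.6737, -3.2807, -2.7618)
step 5: θ'=-0.2618 (R=1.4000) → pose (-6.5171, -5.9332, -0.2618)

(-6.5171, -5.9332, -0.2618)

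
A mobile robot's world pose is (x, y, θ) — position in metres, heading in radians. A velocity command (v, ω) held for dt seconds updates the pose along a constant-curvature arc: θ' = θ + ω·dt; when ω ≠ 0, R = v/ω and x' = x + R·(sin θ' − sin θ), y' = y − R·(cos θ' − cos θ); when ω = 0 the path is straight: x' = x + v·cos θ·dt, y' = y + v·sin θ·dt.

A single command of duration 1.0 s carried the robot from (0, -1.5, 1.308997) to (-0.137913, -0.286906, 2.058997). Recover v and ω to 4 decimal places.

v = 1.2500, ω = 0.7500

Δθ = 2.058997 − 1.308997 = 0.750000
ω = Δθ/dt = 0.750000/1.0 = 0.7500
R = −Δy/(cos θ' − cos θ) = 1.6667
v = R·ω = 1.6667·0.7500 = 1.2500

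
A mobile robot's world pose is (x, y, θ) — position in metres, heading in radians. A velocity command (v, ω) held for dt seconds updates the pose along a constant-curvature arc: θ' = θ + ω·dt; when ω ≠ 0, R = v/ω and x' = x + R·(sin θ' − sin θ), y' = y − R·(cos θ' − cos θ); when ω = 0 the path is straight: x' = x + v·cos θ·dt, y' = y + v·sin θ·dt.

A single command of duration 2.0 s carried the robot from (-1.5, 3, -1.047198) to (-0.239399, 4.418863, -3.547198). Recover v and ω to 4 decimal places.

v = -1.2500, ω = -1.2500

Δθ = -3.547198 − -1.047198 = -2.500000
ω = Δθ/dt = -2.500000/2.0 = -1.2500
R = −Δy/(cos θ' − cos θ) = 1.0000
v = R·ω = 1.0000·-1.2500 = -1.2500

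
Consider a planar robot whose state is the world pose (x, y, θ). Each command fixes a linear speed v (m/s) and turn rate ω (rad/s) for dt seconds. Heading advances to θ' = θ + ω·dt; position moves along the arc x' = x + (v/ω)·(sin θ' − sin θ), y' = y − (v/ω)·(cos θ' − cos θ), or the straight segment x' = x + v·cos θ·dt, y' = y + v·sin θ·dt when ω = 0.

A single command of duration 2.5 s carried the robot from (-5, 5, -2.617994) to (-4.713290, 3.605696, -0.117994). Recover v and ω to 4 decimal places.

Δθ = -0.117994 − -2.617994 = 2.500000
ω = Δθ/dt = 2.500000/2.5 = 1.0000
R = −Δy/(cos θ' − cos θ) = 0.7500
v = R·ω = 0.7500·1.0000 = 0.7500

v = 0.7500, ω = 1.0000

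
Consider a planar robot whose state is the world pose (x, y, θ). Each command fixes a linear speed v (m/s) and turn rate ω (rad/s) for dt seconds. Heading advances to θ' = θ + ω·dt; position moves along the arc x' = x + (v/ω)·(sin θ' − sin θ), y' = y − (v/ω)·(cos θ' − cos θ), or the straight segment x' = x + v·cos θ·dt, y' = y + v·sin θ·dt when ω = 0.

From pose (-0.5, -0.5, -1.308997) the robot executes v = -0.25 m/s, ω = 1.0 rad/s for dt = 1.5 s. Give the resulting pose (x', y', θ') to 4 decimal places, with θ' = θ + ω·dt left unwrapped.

(-0.7889, -0.3193, 0.1910)

θ' = -1.3090 + 1.0·1.5 = 0.1910
R = v/ω = -0.25/1.0 = -0.2500
x' = -0.5 + -0.2500·(sin 0.1910 − sin -1.3090) = -0.7889
y' = -0.5 − -0.2500·(cos 0.1910 − cos -1.3090) = -0.3193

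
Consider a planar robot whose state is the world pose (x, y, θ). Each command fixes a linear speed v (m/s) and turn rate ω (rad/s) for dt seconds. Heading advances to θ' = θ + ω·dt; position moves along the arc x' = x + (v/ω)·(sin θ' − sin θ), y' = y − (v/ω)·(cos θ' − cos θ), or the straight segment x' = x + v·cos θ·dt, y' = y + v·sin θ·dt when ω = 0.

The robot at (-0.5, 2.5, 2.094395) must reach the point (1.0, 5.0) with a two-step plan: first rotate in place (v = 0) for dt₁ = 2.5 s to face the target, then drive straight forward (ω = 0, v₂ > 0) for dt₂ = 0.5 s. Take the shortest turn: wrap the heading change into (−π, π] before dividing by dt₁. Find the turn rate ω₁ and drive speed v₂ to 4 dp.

ω₁ = -0.4256, v₂ = 5.8310

heading to target = atan2(5−2.5, 1−-0.5) = 1.0304
Δθ = wrap(1.0304 − 2.0944) = -1.0640; ω₁ = Δθ/dt₁ = -0.4256
distance = √((1−-0.5)² + (5−2.5)²) = 2.9155; v₂ = distance/dt₂ = 5.8310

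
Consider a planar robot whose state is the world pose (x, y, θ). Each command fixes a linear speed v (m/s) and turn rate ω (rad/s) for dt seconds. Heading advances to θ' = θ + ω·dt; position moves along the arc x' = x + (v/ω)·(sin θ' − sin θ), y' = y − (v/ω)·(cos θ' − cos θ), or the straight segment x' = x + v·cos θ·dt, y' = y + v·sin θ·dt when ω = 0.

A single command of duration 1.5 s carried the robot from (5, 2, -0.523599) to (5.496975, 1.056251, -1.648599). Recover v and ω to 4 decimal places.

Δθ = -1.648599 − -0.523599 = -1.125000
ω = Δθ/dt = -1.125000/1.5 = -0.7500
R = −Δy/(cos θ' − cos θ) = -1.0000
v = R·ω = -1.0000·-0.7500 = 0.7500

v = 0.7500, ω = -0.7500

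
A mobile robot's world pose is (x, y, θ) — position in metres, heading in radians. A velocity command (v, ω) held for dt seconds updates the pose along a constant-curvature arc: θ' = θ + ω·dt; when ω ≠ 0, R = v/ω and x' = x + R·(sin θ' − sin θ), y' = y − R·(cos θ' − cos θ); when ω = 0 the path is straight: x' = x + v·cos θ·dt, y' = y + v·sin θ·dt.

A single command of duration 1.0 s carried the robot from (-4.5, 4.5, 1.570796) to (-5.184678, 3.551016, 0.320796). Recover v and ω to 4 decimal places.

Δθ = 0.320796 − 1.570796 = -1.250000
ω = Δθ/dt = -1.250000/1.0 = -1.2500
R = −Δy/(cos θ' − cos θ) = 1.0000
v = R·ω = 1.0000·-1.2500 = -1.2500

v = -1.2500, ω = -1.2500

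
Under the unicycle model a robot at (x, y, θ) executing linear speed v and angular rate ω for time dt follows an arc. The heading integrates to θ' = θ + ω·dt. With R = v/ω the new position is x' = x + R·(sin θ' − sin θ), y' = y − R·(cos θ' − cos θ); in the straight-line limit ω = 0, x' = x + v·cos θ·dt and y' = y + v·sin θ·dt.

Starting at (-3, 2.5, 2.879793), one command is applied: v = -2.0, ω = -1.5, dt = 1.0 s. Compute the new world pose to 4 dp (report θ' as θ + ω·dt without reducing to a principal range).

θ' = 2.8798 + -1.5·1.0 = 1.3798
R = v/ω = -2.0/-1.5 = 1.3333
x' = -3 + 1.3333·(sin 1.3798 − sin 2.8798) = -2.0360
y' = 2.5 − 1.3333·(cos 1.3798 − cos 2.8798) = 0.9590

(-2.0360, 0.9590, 1.3798)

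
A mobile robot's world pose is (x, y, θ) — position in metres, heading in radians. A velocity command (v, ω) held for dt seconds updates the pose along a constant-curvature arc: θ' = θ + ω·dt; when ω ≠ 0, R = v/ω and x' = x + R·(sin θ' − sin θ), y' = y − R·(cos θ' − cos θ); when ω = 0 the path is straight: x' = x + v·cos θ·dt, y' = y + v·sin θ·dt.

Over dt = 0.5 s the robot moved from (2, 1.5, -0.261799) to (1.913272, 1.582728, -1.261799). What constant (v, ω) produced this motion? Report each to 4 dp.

Δθ = -1.261799 − -0.261799 = -1.000000
ω = Δθ/dt = -1.000000/0.5 = -2.0000
R = Δx/(sin θ' − sin θ) = 0.1250
v = R·ω = 0.1250·-2.0000 = -0.2500

v = -0.2500, ω = -2.0000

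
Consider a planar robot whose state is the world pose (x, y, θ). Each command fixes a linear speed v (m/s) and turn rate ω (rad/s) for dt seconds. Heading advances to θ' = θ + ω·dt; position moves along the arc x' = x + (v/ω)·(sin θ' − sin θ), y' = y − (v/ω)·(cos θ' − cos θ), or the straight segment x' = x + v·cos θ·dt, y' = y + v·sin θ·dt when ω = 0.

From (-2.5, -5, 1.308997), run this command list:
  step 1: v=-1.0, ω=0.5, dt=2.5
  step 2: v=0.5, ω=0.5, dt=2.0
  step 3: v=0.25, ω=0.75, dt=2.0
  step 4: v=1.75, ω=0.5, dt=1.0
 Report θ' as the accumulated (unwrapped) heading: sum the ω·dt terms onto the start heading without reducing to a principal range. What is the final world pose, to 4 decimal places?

(-1.8295, -8.9592, 5.5590)

step 1: θ'=2.5590 (R=-2.0000) → pose (-1.6685, -7.1877, 2.5590)
step 2: θ'=3.5590 (R=1.0000) → pose (-2.6241, -7.1086, 3.5590)
step 3: θ'=5.0590 (R=0.3333) → pose (-2.8025, -7.5266, 5.0590)
step 4: θ'=5.5590 (R=3.5000) → pose (-1.8295, -8.9592, 5.5590)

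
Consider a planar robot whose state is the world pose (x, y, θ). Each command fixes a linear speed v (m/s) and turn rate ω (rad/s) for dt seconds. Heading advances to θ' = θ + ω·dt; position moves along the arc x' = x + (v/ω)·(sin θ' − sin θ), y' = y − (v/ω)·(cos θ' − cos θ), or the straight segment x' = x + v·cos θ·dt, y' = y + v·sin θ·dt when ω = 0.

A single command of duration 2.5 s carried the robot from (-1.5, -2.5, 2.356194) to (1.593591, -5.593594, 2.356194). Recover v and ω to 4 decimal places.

v = -1.7500, ω = 0.0000

Δθ = 2.356194 − 2.356194 = 0.000000
ω = Δθ/dt = 0.000000/2.5 = 0.0000
ω = 0 → v = (Δx·cos θ + Δy·sin θ)/dt = -1.7500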